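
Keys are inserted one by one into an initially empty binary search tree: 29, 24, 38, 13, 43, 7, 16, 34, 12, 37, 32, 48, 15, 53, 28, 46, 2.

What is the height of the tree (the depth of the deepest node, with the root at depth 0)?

4

29: root
24: left child of 29 (depth 1)
38: right child of 29 (depth 1)
13: left child of 24 (depth 2)
43: right child of 38 (depth 2)
7: left child of 13 (depth 3)
16: right child of 13 (depth 3)
34: left child of 38 (depth 2)
12: right child of 7 (depth 4)
37: right child of 34 (depth 3)
32: left child of 34 (depth 3)
48: right child of 43 (depth 3)
15: left child of 16 (depth 4)
53: right child of 48 (depth 4)
28: right child of 24 (depth 2)
46: left child of 48 (depth 4)
2: left child of 7 (depth 4)

The deepest node is 12 at depth 4.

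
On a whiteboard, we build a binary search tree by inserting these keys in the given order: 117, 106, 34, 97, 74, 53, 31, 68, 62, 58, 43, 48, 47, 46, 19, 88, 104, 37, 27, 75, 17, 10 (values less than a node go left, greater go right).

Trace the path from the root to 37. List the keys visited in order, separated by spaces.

117: root
106: left child of 117 (depth 1)
34: left child of 106 (depth 2)
97: right child of 34 (depth 3)
74: left child of 97 (depth 4)
53: left child of 74 (depth 5)
31: left child of 34 (depth 3)
68: right child of 53 (depth 6)
62: left child of 68 (depth 7)
58: left child of 62 (depth 8)
43: left child of 53 (depth 6)
48: right child of 43 (depth 7)
47: left child of 48 (depth 8)
46: left child of 47 (depth 9)
19: left child of 31 (depth 4)
88: right child of 74 (depth 5)
104: right child of 97 (depth 4)
37: left child of 43 (depth 7)
27: right child of 19 (depth 5)
75: left child of 88 (depth 6)
17: left child of 19 (depth 5)
10: left child of 17 (depth 6)

117 106 34 97 74 53 43 37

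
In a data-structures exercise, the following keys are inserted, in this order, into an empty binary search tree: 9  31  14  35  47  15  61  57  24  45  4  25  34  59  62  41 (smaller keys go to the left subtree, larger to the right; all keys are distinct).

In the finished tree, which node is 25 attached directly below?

9: root
31: right child of 9 (depth 1)
14: left child of 31 (depth 2)
35: right child of 31 (depth 2)
47: right child of 35 (depth 3)
15: right child of 14 (depth 3)
61: right child of 47 (depth 4)
57: left child of 61 (depth 5)
24: right child of 15 (depth 4)
45: left child of 47 (depth 4)
4: left child of 9 (depth 1)
25: right child of 24 (depth 5)
34: left child of 35 (depth 3)
59: right child of 57 (depth 6)
62: right child of 61 (depth 5)
41: left child of 45 (depth 5)

24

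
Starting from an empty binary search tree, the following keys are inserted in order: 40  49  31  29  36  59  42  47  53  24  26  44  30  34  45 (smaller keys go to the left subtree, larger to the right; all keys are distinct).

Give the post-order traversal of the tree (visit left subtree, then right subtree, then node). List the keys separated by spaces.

26 24 30 29 34 36 31 45 44 47 42 53 59 49 40

40: root
49: right child of 40 (depth 1)
31: left child of 40 (depth 1)
29: left child of 31 (depth 2)
36: right child of 31 (depth 2)
59: right child of 49 (depth 2)
42: left child of 49 (depth 2)
47: right child of 42 (depth 3)
53: left child of 59 (depth 3)
24: left child of 29 (depth 3)
26: right child of 24 (depth 4)
44: left child of 47 (depth 4)
30: right child of 29 (depth 3)
34: left child of 36 (depth 3)
45: right child of 44 (depth 5)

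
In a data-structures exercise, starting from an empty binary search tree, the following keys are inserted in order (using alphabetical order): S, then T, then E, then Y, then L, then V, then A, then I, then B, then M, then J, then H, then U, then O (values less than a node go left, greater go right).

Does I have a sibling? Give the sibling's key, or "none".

Insert S: tree is empty, so S becomes the root.
Insert T: T > S → go right. Place as right child of S.
Insert E: E < S → go left. Place as left child of S.
Insert Y: Y > S → go right; Y > T → go right. Place as right child of T.
Insert L: L < S → go left; L > E → go right. Place as right child of E.
Insert V: V > S → go right; V > T → go right; V < Y → go left. Place as left child of Y.
Insert A: A < S → go left; A < E → go left. Place as left child of E.
Insert I: I < S → go left; I > E → go right; I < L → go left. Place as left child of L.
Insert B: B < S → go left; B < E → go left; B > A → go right. Place as right child of A.
Insert M: M < S → go left; M > E → go right; M > L → go right. Place as right child of L.
Insert J: J < S → go left; J > E → go right; J < L → go left; J > I → go right. Place as right child of I.
Insert H: H < S → go left; H > E → go right; H < L → go left; H < I → go left. Place as left child of I.
Insert U: U > S → go right; U > T → go right; U < Y → go left; U < V → go left. Place as left child of V.
Insert O: O < S → go left; O > E → go right; O > L → go right; O > M → go right. Place as right child of M.

I's parent is L; the other child of L is M.

M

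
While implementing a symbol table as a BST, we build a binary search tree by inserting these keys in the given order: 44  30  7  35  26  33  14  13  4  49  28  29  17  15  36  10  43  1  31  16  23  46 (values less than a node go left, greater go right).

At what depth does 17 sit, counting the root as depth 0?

5

Resulting structure (node: left, right):
  44: L=30, R=49
  30: L=7, R=35
  7: L=4, R=26
  35: L=33, R=36
  26: L=14, R=28
  33: L=31, R=–
  14: L=13, R=17
  13: L=10, R=–
  4: L=1, R=–
  49: L=46, R=–
  28: L=–, R=29
  29: L=–, R=–
  17: L=15, R=23
  15: L=–, R=16
  36: L=–, R=43
  10: L=–, R=–
  43: L=–, R=–
  1: L=–, R=–
  31: L=–, R=–
  16: L=–, R=–
  23: L=–, R=–
  46: L=–, R=–

Path to 17: 44 → 30 → 7 → 26 → 14 → 17, which is 5 edges.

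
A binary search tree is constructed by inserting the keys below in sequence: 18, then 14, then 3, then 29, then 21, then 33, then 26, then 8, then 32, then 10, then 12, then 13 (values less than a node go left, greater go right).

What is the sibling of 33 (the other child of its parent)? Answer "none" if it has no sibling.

21

18: root
14: left child of 18 (depth 1)
3: left child of 14 (depth 2)
29: right child of 18 (depth 1)
21: left child of 29 (depth 2)
33: right child of 29 (depth 2)
26: right child of 21 (depth 3)
8: right child of 3 (depth 3)
32: left child of 33 (depth 3)
10: right child of 8 (depth 4)
12: right child of 10 (depth 5)
13: right child of 12 (depth 6)

33's parent is 29; the other child of 29 is 21.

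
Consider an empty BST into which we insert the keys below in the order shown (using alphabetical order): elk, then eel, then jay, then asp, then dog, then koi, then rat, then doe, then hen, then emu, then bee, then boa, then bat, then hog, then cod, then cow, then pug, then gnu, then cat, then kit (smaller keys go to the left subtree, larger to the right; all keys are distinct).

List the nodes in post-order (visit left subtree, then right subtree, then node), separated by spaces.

Insert elk: tree is empty, so elk becomes the root.
Insert eel: eel < elk → go left. Place as left child of elk.
Insert jay: jay > elk → go right. Place as right child of elk.
Insert asp: asp < elk → go left; asp < eel → go left. Place as left child of eel.
Insert dog: dog < elk → go left; dog < eel → go left; dog > asp → go right. Place as right child of asp.
Insert koi: koi > elk → go right; koi > jay → go right. Place as right child of jay.
Insert rat: rat > elk → go right; rat > jay → go right; rat > koi → go right. Place as right child of koi.
Insert doe: doe < elk → go left; doe < eel → go left; doe > asp → go right; doe < dog → go left. Place as left child of dog.
Insert hen: hen > elk → go right; hen < jay → go left. Place as left child of jay.
Insert emu: emu > elk → go right; emu < jay → go left; emu < hen → go left. Place as left child of hen.
Insert bee: bee < elk → go left; bee < eel → go left; bee > asp → go right; bee < dog → go left; bee < doe → go left. Place as left child of doe.
Insert boa: boa < elk → go left; boa < eel → go left; boa > asp → go right; boa < dog → go left; boa < doe → go left; boa > bee → go right. Place as right child of bee.
Insert bat: bat < elk → go left; bat < eel → go left; bat > asp → go right; bat < dog → go left; bat < doe → go left; bat < bee → go left. Place as left child of bee.
Insert hog: hog > elk → go right; hog < jay → go left; hog > hen → go right. Place as right child of hen.
Insert cod: cod < elk → go left; cod < eel → go left; cod > asp → go right; cod < dog → go left; cod < doe → go left; cod > bee → go right; cod > boa → go right. Place as right child of boa.
Insert cow: cow < elk → go left; cow < eel → go left; cow > asp → go right; cow < dog → go left; cow < doe → go left; cow > bee → go right; cow > boa → go right; cow > cod → go right. Place as right child of cod.
Insert pug: pug > elk → go right; pug > jay → go right; pug > koi → go right; pug < rat → go left. Place as left child of rat.
Insert gnu: gnu > elk → go right; gnu < jay → go left; gnu < hen → go left; gnu > emu → go right. Place as right child of emu.
Insert cat: cat < elk → go left; cat < eel → go left; cat > asp → go right; cat < dog → go left; cat < doe → go left; cat > bee → go right; cat > boa → go right; cat < cod → go left. Place as left child of cod.
Insert kit: kit > elk → go right; kit > jay → go right; kit < koi → go left. Place as left child of koi.

bat cat cow cod boa bee doe dog asp eel gnu emu hog hen kit pug rat koi jay elk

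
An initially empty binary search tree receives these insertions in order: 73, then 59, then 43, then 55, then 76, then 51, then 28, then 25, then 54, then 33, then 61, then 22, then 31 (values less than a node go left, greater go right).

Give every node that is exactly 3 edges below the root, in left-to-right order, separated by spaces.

28 55

73: root
59: left child of 73 (depth 1)
43: left child of 59 (depth 2)
55: right child of 43 (depth 3)
76: right child of 73 (depth 1)
51: left child of 55 (depth 4)
28: left child of 43 (depth 3)
25: left child of 28 (depth 4)
54: right child of 51 (depth 5)
33: right child of 28 (depth 4)
61: right child of 59 (depth 2)
22: left child of 25 (depth 5)
31: left child of 33 (depth 5)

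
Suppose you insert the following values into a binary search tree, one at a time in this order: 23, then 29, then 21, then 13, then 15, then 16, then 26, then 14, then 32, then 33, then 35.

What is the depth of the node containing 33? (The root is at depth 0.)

3

Insert 23: tree is empty, so 23 becomes the root.
Insert 29: 29 > 23 → go right. Place as right child of 23.
Insert 21: 21 < 23 → go left. Place as left child of 23.
Insert 13: 13 < 23 → go left; 13 < 21 → go left. Place as left child of 21.
Insert 15: 15 < 23 → go left; 15 < 21 → go left; 15 > 13 → go right. Place as right child of 13.
Insert 16: 16 < 23 → go left; 16 < 21 → go left; 16 > 13 → go right; 16 > 15 → go right. Place as right child of 15.
Insert 26: 26 > 23 → go right; 26 < 29 → go left. Place as left child of 29.
Insert 14: 14 < 23 → go left; 14 < 21 → go left; 14 > 13 → go right; 14 < 15 → go left. Place as left child of 15.
Insert 32: 32 > 23 → go right; 32 > 29 → go right. Place as right child of 29.
Insert 33: 33 > 23 → go right; 33 > 29 → go right; 33 > 32 → go right. Place as right child of 32.
Insert 35: 35 > 23 → go right; 35 > 29 → go right; 35 > 32 → go right; 35 > 33 → go right. Place as right child of 33.

Path to 33: 23 → 29 → 32 → 33, which is 3 edges.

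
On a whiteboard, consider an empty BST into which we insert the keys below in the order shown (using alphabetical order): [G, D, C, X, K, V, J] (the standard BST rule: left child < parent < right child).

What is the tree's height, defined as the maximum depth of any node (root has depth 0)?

Insert G: tree is empty, so G becomes the root.
Insert D: D < G → go left. Place as left child of G.
Insert C: C < G → go left; C < D → go left. Place as left child of D.
Insert X: X > G → go right. Place as right child of G.
Insert K: K > G → go right; K < X → go left. Place as left child of X.
Insert V: V > G → go right; V < X → go left; V > K → go right. Place as right child of K.
Insert J: J > G → go right; J < X → go left; J < K → go left. Place as left child of K.

The deepest node is V at depth 3.

3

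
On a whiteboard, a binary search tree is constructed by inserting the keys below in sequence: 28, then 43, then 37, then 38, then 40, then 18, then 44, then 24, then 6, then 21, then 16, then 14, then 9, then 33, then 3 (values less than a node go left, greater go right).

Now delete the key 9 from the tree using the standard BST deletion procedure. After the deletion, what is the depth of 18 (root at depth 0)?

Resulting structure (node: left, right):
  28: L=18, R=43
  43: L=37, R=44
  37: L=33, R=38
  38: L=–, R=40
  40: L=–, R=–
  18: L=6, R=24
  44: L=–, R=–
  24: L=21, R=–
  6: L=3, R=16
  21: L=–, R=–
  16: L=14, R=–
  14: L=9, R=–
  9: L=–, R=–
  33: L=–, R=–
  3: L=–, R=–

Delete 9 (at most one child — splice it out).
After deletion, path to 18: 28 → 18.

1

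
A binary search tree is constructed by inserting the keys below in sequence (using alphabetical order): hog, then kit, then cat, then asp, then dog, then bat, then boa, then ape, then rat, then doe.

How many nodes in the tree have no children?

Resulting structure (node: left, right):
  hog: L=cat, R=kit
  kit: L=–, R=rat
  cat: L=asp, R=dog
  asp: L=ape, R=bat
  dog: L=doe, R=–
  bat: L=–, R=boa
  boa: L=–, R=–
  ape: L=–, R=–
  rat: L=–, R=–
  doe: L=–, R=–

Leaves: ape, boa, doe, rat — 4 in total.

4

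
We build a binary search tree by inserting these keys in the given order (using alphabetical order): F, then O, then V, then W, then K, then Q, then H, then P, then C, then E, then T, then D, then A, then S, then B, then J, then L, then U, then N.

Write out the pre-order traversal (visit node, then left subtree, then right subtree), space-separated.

F C A B E D O K H J L N V Q P T S U W

Resulting structure (node: left, right):
  F: L=C, R=O
  O: L=K, R=V
  V: L=Q, R=W
  W: L=–, R=–
  K: L=H, R=L
  Q: L=P, R=T
  H: L=–, R=J
  P: L=–, R=–
  C: L=A, R=E
  E: L=D, R=–
  T: L=S, R=U
  D: L=–, R=–
  A: L=–, R=B
  S: L=–, R=–
  B: L=–, R=–
  J: L=–, R=–
  L: L=–, R=N
  U: L=–, R=–
  N: L=–, R=–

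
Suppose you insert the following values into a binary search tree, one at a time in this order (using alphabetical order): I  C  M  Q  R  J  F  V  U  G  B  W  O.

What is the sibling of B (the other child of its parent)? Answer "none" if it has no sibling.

Resulting structure (node: left, right):
  I: L=C, R=M
  C: L=B, R=F
  M: L=J, R=Q
  Q: L=O, R=R
  R: L=–, R=V
  J: L=–, R=–
  F: L=–, R=G
  V: L=U, R=W
  U: L=–, R=–
  G: L=–, R=–
  B: L=–, R=–
  W: L=–, R=–
  O: L=–, R=–

B's parent is C; the other child of C is F.

F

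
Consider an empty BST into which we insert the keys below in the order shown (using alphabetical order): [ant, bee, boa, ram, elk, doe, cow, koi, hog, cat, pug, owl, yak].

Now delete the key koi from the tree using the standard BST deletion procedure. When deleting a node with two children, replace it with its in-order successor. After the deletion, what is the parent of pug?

Insert ant: tree is empty, so ant becomes the root.
Insert bee: bee > ant → go right. Place as right child of ant.
Insert boa: boa > ant → go right; boa > bee → go right. Place as right child of bee.
Insert ram: ram > ant → go right; ram > bee → go right; ram > boa → go right. Place as right child of boa.
Insert elk: elk > ant → go right; elk > bee → go right; elk > boa → go right; elk < ram → go left. Place as left child of ram.
Insert doe: doe > ant → go right; doe > bee → go right; doe > boa → go right; doe < ram → go left; doe < elk → go left. Place as left child of elk.
Insert cow: cow > ant → go right; cow > bee → go right; cow > boa → go right; cow < ram → go left; cow < elk → go left; cow < doe → go left. Place as left child of doe.
Insert koi: koi > ant → go right; koi > bee → go right; koi > boa → go right; koi < ram → go left; koi > elk → go right. Place as right child of elk.
Insert hog: hog > ant → go right; hog > bee → go right; hog > boa → go right; hog < ram → go left; hog > elk → go right; hog < koi → go left. Place as left child of koi.
Insert cat: cat > ant → go right; cat > bee → go right; cat > boa → go right; cat < ram → go left; cat < elk → go left; cat < doe → go left; cat < cow → go left. Place as left child of cow.
Insert pug: pug > ant → go right; pug > bee → go right; pug > boa → go right; pug < ram → go left; pug > elk → go right; pug > koi → go right. Place as right child of koi.
Insert owl: owl > ant → go right; owl > bee → go right; owl > boa → go right; owl < ram → go left; owl > elk → go right; owl > koi → go right; owl < pug → go left. Place as left child of pug.
Insert yak: yak > ant → go right; yak > bee → go right; yak > boa → go right; yak > ram → go right. Place as right child of ram.

Delete koi (two children — replace with in-order successor).
After deletion, pug's parent is owl.

owl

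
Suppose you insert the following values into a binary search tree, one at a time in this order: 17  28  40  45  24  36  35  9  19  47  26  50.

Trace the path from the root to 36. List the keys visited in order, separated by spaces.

17 28 40 36

17: root
28: right child of 17 (depth 1)
40: right child of 28 (depth 2)
45: right child of 40 (depth 3)
24: left child of 28 (depth 2)
36: left child of 40 (depth 3)
35: left child of 36 (depth 4)
9: left child of 17 (depth 1)
19: left child of 24 (depth 3)
47: right child of 45 (depth 4)
26: right child of 24 (depth 3)
50: right child of 47 (depth 5)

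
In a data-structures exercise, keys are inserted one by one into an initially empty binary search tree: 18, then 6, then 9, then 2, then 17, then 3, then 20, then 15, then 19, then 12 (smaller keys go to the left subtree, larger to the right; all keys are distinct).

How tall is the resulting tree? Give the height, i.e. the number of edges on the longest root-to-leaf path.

18: root
6: left child of 18 (depth 1)
9: right child of 6 (depth 2)
2: left child of 6 (depth 2)
17: right child of 9 (depth 3)
3: right child of 2 (depth 3)
20: right child of 18 (depth 1)
15: left child of 17 (depth 4)
19: left child of 20 (depth 2)
12: left child of 15 (depth 5)

The deepest node is 12 at depth 5.

5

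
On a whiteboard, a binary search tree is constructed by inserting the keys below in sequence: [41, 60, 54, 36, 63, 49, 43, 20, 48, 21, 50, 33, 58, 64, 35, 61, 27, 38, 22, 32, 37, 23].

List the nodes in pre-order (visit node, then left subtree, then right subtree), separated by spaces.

41: root
60: right child of 41 (depth 1)
54: left child of 60 (depth 2)
36: left child of 41 (depth 1)
63: right child of 60 (depth 2)
49: left child of 54 (depth 3)
43: left child of 49 (depth 4)
20: left child of 36 (depth 2)
48: right child of 43 (depth 5)
21: right child of 20 (depth 3)
50: right child of 49 (depth 4)
33: right child of 21 (depth 4)
58: right child of 54 (depth 3)
64: right child of 63 (depth 3)
35: right child of 33 (depth 5)
61: left child of 63 (depth 3)
27: left child of 33 (depth 5)
38: right child of 36 (depth 2)
22: left child of 27 (depth 6)
32: right child of 27 (depth 6)
37: left child of 38 (depth 3)
23: right child of 22 (depth 7)

41 36 20 21 33 27 22 23 32 35 38 37 60 54 49 43 48 50 58 63 61 64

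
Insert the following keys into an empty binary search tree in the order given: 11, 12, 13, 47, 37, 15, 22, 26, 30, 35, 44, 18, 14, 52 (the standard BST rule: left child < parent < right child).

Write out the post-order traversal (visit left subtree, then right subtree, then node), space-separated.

11: root
12: right child of 11 (depth 1)
13: right child of 12 (depth 2)
47: right child of 13 (depth 3)
37: left child of 47 (depth 4)
15: left child of 37 (depth 5)
22: right child of 15 (depth 6)
26: right child of 22 (depth 7)
30: right child of 26 (depth 8)
35: right child of 30 (depth 9)
44: right child of 37 (depth 5)
18: left child of 22 (depth 7)
14: left child of 15 (depth 6)
52: right child of 47 (depth 4)

14 18 35 30 26 22 15 44 37 52 47 13 12 11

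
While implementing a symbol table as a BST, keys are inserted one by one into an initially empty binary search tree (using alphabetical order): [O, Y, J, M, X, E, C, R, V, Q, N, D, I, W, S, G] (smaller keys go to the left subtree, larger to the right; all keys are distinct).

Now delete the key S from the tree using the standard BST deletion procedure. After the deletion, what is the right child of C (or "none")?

O: root
Y: right child of O (depth 1)
J: left child of O (depth 1)
M: right child of J (depth 2)
X: left child of Y (depth 2)
E: left child of J (depth 2)
C: left child of E (depth 3)
R: left child of X (depth 3)
V: right child of R (depth 4)
Q: left child of R (depth 4)
N: right child of M (depth 3)
D: right child of C (depth 4)
I: right child of E (depth 3)
W: right child of V (depth 5)
S: left child of V (depth 5)
G: left child of I (depth 4)

Delete S (at most one child — splice it out).
After deletion, C's right child: D.

D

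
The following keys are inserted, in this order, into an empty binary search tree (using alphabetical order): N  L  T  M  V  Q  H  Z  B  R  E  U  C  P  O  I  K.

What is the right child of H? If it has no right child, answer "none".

N: root
L: left child of N (depth 1)
T: right child of N (depth 1)
M: right child of L (depth 2)
V: right child of T (depth 2)
Q: left child of T (depth 2)
H: left child of L (depth 2)
Z: right child of V (depth 3)
B: left child of H (depth 3)
R: right child of Q (depth 3)
E: right child of B (depth 4)
U: left child of V (depth 3)
C: left child of E (depth 5)
P: left child of Q (depth 3)
O: left child of P (depth 4)
I: right child of H (depth 3)
K: right child of I (depth 4)

I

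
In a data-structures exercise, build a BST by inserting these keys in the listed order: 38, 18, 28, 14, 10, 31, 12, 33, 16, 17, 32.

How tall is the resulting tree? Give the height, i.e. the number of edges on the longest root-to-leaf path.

5

Resulting structure (node: left, right):
  38: L=18, R=–
  18: L=14, R=28
  28: L=–, R=31
  14: L=10, R=16
  10: L=–, R=12
  31: L=–, R=33
  12: L=–, R=–
  33: L=32, R=–
  16: L=–, R=17
  17: L=–, R=–
  32: L=–, R=–

The deepest node is 32 at depth 5.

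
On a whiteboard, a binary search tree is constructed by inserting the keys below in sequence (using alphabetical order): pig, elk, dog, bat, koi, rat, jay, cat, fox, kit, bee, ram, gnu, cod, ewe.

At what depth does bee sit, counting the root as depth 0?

5

Resulting structure (node: left, right):
  pig: L=elk, R=rat
  elk: L=dog, R=koi
  dog: L=bat, R=–
  bat: L=–, R=cat
  koi: L=jay, R=–
  rat: L=ram, R=–
  jay: L=fox, R=kit
  cat: L=bee, R=cod
  fox: L=ewe, R=gnu
  kit: L=–, R=–
  bee: L=–, R=–
  ram: L=–, R=–
  gnu: L=–, R=–
  cod: L=–, R=–
  ewe: L=–, R=–

Path to bee: pig → elk → dog → bat → cat → bee, which is 5 edges.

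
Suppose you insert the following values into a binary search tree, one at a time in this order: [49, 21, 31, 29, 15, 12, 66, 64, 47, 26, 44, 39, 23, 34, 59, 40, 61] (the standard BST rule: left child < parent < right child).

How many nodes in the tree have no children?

5

49: root
21: left child of 49 (depth 1)
31: right child of 21 (depth 2)
29: left child of 31 (depth 3)
15: left child of 21 (depth 2)
12: left child of 15 (depth 3)
66: right child of 49 (depth 1)
64: left child of 66 (depth 2)
47: right child of 31 (depth 3)
26: left child of 29 (depth 4)
44: left child of 47 (depth 4)
39: left child of 44 (depth 5)
23: left child of 26 (depth 5)
34: left child of 39 (depth 6)
59: left child of 64 (depth 3)
40: right child of 39 (depth 6)
61: right child of 59 (depth 4)

Leaves: 12, 23, 34, 40, 61 — 5 in total.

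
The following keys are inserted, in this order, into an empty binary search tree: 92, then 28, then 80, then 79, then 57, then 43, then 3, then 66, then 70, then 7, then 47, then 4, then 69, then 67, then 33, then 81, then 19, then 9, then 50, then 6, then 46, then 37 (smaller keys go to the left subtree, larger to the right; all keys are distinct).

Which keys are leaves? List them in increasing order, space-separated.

6 9 37 46 50 67 81

Insert 92: tree is empty, so 92 becomes the root.
Insert 28: 28 < 92 → go left. Place as left child of 92.
Insert 80: 80 < 92 → go left; 80 > 28 → go right. Place as right child of 28.
Insert 79: 79 < 92 → go left; 79 > 28 → go right; 79 < 80 → go left. Place as left child of 80.
Insert 57: 57 < 92 → go left; 57 > 28 → go right; 57 < 80 → go left; 57 < 79 → go left. Place as left child of 79.
Insert 43: 43 < 92 → go left; 43 > 28 → go right; 43 < 80 → go left; 43 < 79 → go left; 43 < 57 → go left. Place as left child of 57.
Insert 3: 3 < 92 → go left; 3 < 28 → go left. Place as left child of 28.
Insert 66: 66 < 92 → go left; 66 > 28 → go right; 66 < 80 → go left; 66 < 79 → go left; 66 > 57 → go right. Place as right child of 57.
Insert 70: 70 < 92 → go left; 70 > 28 → go right; 70 < 80 → go left; 70 < 79 → go left; 70 > 57 → go right; 70 > 66 → go right. Place as right child of 66.
Insert 7: 7 < 92 → go left; 7 < 28 → go left; 7 > 3 → go right. Place as right child of 3.
Insert 47: 47 < 92 → go left; 47 > 28 → go right; 47 < 80 → go left; 47 < 79 → go left; 47 < 57 → go left; 47 > 43 → go right. Place as right child of 43.
Insert 4: 4 < 92 → go left; 4 < 28 → go left; 4 > 3 → go right; 4 < 7 → go left. Place as left child of 7.
Insert 69: 69 < 92 → go left; 69 > 28 → go right; 69 < 80 → go left; 69 < 79 → go left; 69 > 57 → go right; 69 > 66 → go right; 69 < 70 → go left. Place as left child of 70.
Insert 67: 67 < 92 → go left; 67 > 28 → go right; 67 < 80 → go left; 67 < 79 → go left; 67 > 57 → go right; 67 > 66 → go right; 67 < 70 → go left; 67 < 69 → go left. Place as left child of 69.
Insert 33: 33 < 92 → go left; 33 > 28 → go right; 33 < 80 → go left; 33 < 79 → go left; 33 < 57 → go left; 33 < 43 → go left. Place as left child of 43.
Insert 81: 81 < 92 → go left; 81 > 28 → go right; 81 > 80 → go right. Place as right child of 80.
Insert 19: 19 < 92 → go left; 19 < 28 → go left; 19 > 3 → go right; 19 > 7 → go right. Place as right child of 7.
Insert 9: 9 < 92 → go left; 9 < 28 → go left; 9 > 3 → go right; 9 > 7 → go right; 9 < 19 → go left. Place as left child of 19.
Insert 50: 50 < 92 → go left; 50 > 28 → go right; 50 < 80 → go left; 50 < 79 → go left; 50 < 57 → go left; 50 > 43 → go right; 50 > 47 → go right. Place as right child of 47.
Insert 6: 6 < 92 → go left; 6 < 28 → go left; 6 > 3 → go right; 6 < 7 → go left; 6 > 4 → go right. Place as right child of 4.
Insert 46: 46 < 92 → go left; 46 > 28 → go right; 46 < 80 → go left; 46 < 79 → go left; 46 < 57 → go left; 46 > 43 → go right; 46 < 47 → go left. Place as left child of 47.
Insert 37: 37 < 92 → go left; 37 > 28 → go right; 37 < 80 → go left; 37 < 79 → go left; 37 < 57 → go left; 37 < 43 → go left; 37 > 33 → go right. Place as right child of 33.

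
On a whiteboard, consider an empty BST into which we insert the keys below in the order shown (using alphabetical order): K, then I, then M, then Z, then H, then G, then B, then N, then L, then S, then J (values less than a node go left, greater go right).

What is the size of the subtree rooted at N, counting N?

2

K: root
I: left child of K (depth 1)
M: right child of K (depth 1)
Z: right child of M (depth 2)
H: left child of I (depth 2)
G: left child of H (depth 3)
B: left child of G (depth 4)
N: left child of Z (depth 3)
L: left child of M (depth 2)
S: right child of N (depth 4)
J: right child of I (depth 2)

Subtree rooted at N contains: N, S — 2 nodes.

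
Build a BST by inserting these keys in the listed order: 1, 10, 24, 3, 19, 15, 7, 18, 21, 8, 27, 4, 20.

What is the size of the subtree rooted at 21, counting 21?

Insert 1: tree is empty, so 1 becomes the root.
Insert 10: 10 > 1 → go right. Place as right child of 1.
Insert 24: 24 > 1 → go right; 24 > 10 → go right. Place as right child of 10.
Insert 3: 3 > 1 → go right; 3 < 10 → go left. Place as left child of 10.
Insert 19: 19 > 1 → go right; 19 > 10 → go right; 19 < 24 → go left. Place as left child of 24.
Insert 15: 15 > 1 → go right; 15 > 10 → go right; 15 < 24 → go left; 15 < 19 → go left. Place as left child of 19.
Insert 7: 7 > 1 → go right; 7 < 10 → go left; 7 > 3 → go right. Place as right child of 3.
Insert 18: 18 > 1 → go right; 18 > 10 → go right; 18 < 24 → go left; 18 < 19 → go left; 18 > 15 → go right. Place as right child of 15.
Insert 21: 21 > 1 → go right; 21 > 10 → go right; 21 < 24 → go left; 21 > 19 → go right. Place as right child of 19.
Insert 8: 8 > 1 → go right; 8 < 10 → go left; 8 > 3 → go right; 8 > 7 → go right. Place as right child of 7.
Insert 27: 27 > 1 → go right; 27 > 10 → go right; 27 > 24 → go right. Place as right child of 24.
Insert 4: 4 > 1 → go right; 4 < 10 → go left; 4 > 3 → go right; 4 < 7 → go left. Place as left child of 7.
Insert 20: 20 > 1 → go right; 20 > 10 → go right; 20 < 24 → go left; 20 > 19 → go right; 20 < 21 → go left. Place as left child of 21.

Subtree rooted at 21 contains: 21, 20 — 2 nodes.

2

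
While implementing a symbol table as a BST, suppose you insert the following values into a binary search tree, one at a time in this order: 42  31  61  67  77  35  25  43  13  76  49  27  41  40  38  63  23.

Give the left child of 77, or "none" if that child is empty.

42: root
31: left child of 42 (depth 1)
61: right child of 42 (depth 1)
67: right child of 61 (depth 2)
77: right child of 67 (depth 3)
35: right child of 31 (depth 2)
25: left child of 31 (depth 2)
43: left child of 61 (depth 2)
13: left child of 25 (depth 3)
76: left child of 77 (depth 4)
49: right child of 43 (depth 3)
27: right child of 25 (depth 3)
41: right child of 35 (depth 3)
40: left child of 41 (depth 4)
38: left child of 40 (depth 5)
63: left child of 67 (depth 3)
23: right child of 13 (depth 4)

76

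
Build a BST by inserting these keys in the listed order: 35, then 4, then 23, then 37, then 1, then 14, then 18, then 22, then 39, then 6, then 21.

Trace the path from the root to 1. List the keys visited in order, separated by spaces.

35 4 1

Insert 35: tree is empty, so 35 becomes the root.
Insert 4: 4 < 35 → go left. Place as left child of 35.
Insert 23: 23 < 35 → go left; 23 > 4 → go right. Place as right child of 4.
Insert 37: 37 > 35 → go right. Place as right child of 35.
Insert 1: 1 < 35 → go left; 1 < 4 → go left. Place as left child of 4.
Insert 14: 14 < 35 → go left; 14 > 4 → go right; 14 < 23 → go left. Place as left child of 23.
Insert 18: 18 < 35 → go left; 18 > 4 → go right; 18 < 23 → go left; 18 > 14 → go right. Place as right child of 14.
Insert 22: 22 < 35 → go left; 22 > 4 → go right; 22 < 23 → go left; 22 > 14 → go right; 22 > 18 → go right. Place as right child of 18.
Insert 39: 39 > 35 → go right; 39 > 37 → go right. Place as right child of 37.
Insert 6: 6 < 35 → go left; 6 > 4 → go right; 6 < 23 → go left; 6 < 14 → go left. Place as left child of 14.
Insert 21: 21 < 35 → go left; 21 > 4 → go right; 21 < 23 → go left; 21 > 14 → go right; 21 > 18 → go right; 21 < 22 → go left. Place as left child of 22.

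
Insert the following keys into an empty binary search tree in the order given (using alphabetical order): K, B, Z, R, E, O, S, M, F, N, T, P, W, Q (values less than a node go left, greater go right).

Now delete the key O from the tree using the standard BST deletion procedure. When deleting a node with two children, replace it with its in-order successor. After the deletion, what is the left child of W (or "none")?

none

Insert K: tree is empty, so K becomes the root.
Insert B: B < K → go left. Place as left child of K.
Insert Z: Z > K → go right. Place as right child of K.
Insert R: R > K → go right; R < Z → go left. Place as left child of Z.
Insert E: E < K → go left; E > B → go right. Place as right child of B.
Insert O: O > K → go right; O < Z → go left; O < R → go left. Place as left child of R.
Insert S: S > K → go right; S < Z → go left; S > R → go right. Place as right child of R.
Insert M: M > K → go right; M < Z → go left; M < R → go left; M < O → go left. Place as left child of O.
Insert F: F < K → go left; F > B → go right; F > E → go right. Place as right child of E.
Insert N: N > K → go right; N < Z → go left; N < R → go left; N < O → go left; N > M → go right. Place as right child of M.
Insert T: T > K → go right; T < Z → go left; T > R → go right; T > S → go right. Place as right child of S.
Insert P: P > K → go right; P < Z → go left; P < R → go left; P > O → go right. Place as right child of O.
Insert W: W > K → go right; W < Z → go left; W > R → go right; W > S → go right; W > T → go right. Place as right child of T.
Insert Q: Q > K → go right; Q < Z → go left; Q < R → go left; Q > O → go right; Q > P → go right. Place as right child of P.

Delete O (two children — replace with in-order successor).
After deletion, W's left child: none.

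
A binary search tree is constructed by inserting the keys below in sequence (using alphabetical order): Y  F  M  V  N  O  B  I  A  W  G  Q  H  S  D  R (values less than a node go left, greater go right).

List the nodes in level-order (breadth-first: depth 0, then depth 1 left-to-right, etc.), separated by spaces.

Y F B M A D I V G N W H O Q S R

Resulting structure (node: left, right):
  Y: L=F, R=–
  F: L=B, R=M
  M: L=I, R=V
  V: L=N, R=W
  N: L=–, R=O
  O: L=–, R=Q
  B: L=A, R=D
  I: L=G, R=–
  A: L=–, R=–
  W: L=–, R=–
  G: L=–, R=H
  Q: L=–, R=S
  H: L=–, R=–
  S: L=R, R=–
  D: L=–, R=–
  R: L=–, R=–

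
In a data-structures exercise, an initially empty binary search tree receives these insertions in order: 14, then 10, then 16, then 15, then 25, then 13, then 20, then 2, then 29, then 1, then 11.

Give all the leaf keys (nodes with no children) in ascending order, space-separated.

1 11 15 20 29

14: root
10: left child of 14 (depth 1)
16: right child of 14 (depth 1)
15: left child of 16 (depth 2)
25: right child of 16 (depth 2)
13: right child of 10 (depth 2)
20: left child of 25 (depth 3)
2: left child of 10 (depth 2)
29: right child of 25 (depth 3)
1: left child of 2 (depth 3)
11: left child of 13 (depth 3)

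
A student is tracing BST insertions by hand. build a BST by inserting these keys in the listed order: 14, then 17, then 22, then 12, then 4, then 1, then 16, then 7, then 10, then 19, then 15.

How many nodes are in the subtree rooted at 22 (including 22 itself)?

Resulting structure (node: left, right):
  14: L=12, R=17
  17: L=16, R=22
  22: L=19, R=–
  12: L=4, R=–
  4: L=1, R=7
  1: L=–, R=–
  16: L=15, R=–
  7: L=–, R=10
  10: L=–, R=–
  19: L=–, R=–
  15: L=–, R=–

Subtree rooted at 22 contains: 22, 19 — 2 nodes.

2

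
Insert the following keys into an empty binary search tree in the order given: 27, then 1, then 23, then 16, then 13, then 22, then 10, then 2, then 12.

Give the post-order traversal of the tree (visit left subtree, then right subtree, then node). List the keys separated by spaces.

2 12 10 13 22 16 23 1 27

Insert 27: tree is empty, so 27 becomes the root.
Insert 1: 1 < 27 → go left. Place as left child of 27.
Insert 23: 23 < 27 → go left; 23 > 1 → go right. Place as right child of 1.
Insert 16: 16 < 27 → go left; 16 > 1 → go right; 16 < 23 → go left. Place as left child of 23.
Insert 13: 13 < 27 → go left; 13 > 1 → go right; 13 < 23 → go left; 13 < 16 → go left. Place as left child of 16.
Insert 22: 22 < 27 → go left; 22 > 1 → go right; 22 < 23 → go left; 22 > 16 → go right. Place as right child of 16.
Insert 10: 10 < 27 → go left; 10 > 1 → go right; 10 < 23 → go left; 10 < 16 → go left; 10 < 13 → go left. Place as left child of 13.
Insert 2: 2 < 27 → go left; 2 > 1 → go right; 2 < 23 → go left; 2 < 16 → go left; 2 < 13 → go left; 2 < 10 → go left. Place as left child of 10.
Insert 12: 12 < 27 → go left; 12 > 1 → go right; 12 < 23 → go left; 12 < 16 → go left; 12 < 13 → go left; 12 > 10 → go right. Place as right child of 10.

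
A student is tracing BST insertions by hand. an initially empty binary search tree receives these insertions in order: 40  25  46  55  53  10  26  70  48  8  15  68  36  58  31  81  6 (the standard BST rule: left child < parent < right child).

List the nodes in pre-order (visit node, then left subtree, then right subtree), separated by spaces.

40: root
25: left child of 40 (depth 1)
46: right child of 40 (depth 1)
55: right child of 46 (depth 2)
53: left child of 55 (depth 3)
10: left child of 25 (depth 2)
26: right child of 25 (depth 2)
70: right child of 55 (depth 3)
48: left child of 53 (depth 4)
8: left child of 10 (depth 3)
15: right child of 10 (depth 3)
68: left child of 70 (depth 4)
36: right child of 26 (depth 3)
58: left child of 68 (depth 5)
31: left child of 36 (depth 4)
81: right child of 70 (depth 4)
6: left child of 8 (depth 4)

40 25 10 8 6 15 26 36 31 46 55 53 48 70 68 58 81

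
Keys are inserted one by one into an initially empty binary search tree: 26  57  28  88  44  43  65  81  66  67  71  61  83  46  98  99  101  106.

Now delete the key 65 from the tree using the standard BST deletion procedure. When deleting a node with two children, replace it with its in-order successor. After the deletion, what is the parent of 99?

Insert 26: tree is empty, so 26 becomes the root.
Insert 57: 57 > 26 → go right. Place as right child of 26.
Insert 28: 28 > 26 → go right; 28 < 57 → go left. Place as left child of 57.
Insert 88: 88 > 26 → go right; 88 > 57 → go right. Place as right child of 57.
Insert 44: 44 > 26 → go right; 44 < 57 → go left; 44 > 28 → go right. Place as right child of 28.
Insert 43: 43 > 26 → go right; 43 < 57 → go left; 43 > 28 → go right; 43 < 44 → go left. Place as left child of 44.
Insert 65: 65 > 26 → go right; 65 > 57 → go right; 65 < 88 → go left. Place as left child of 88.
Insert 81: 81 > 26 → go right; 81 > 57 → go right; 81 < 88 → go left; 81 > 65 → go right. Place as right child of 65.
Insert 66: 66 > 26 → go right; 66 > 57 → go right; 66 < 88 → go left; 66 > 65 → go right; 66 < 81 → go left. Place as left child of 81.
Insert 67: 67 > 26 → go right; 67 > 57 → go right; 67 < 88 → go left; 67 > 65 → go right; 67 < 81 → go left; 67 > 66 → go right. Place as right child of 66.
Insert 71: 71 > 26 → go right; 71 > 57 → go right; 71 < 88 → go left; 71 > 65 → go right; 71 < 81 → go left; 71 > 66 → go right; 71 > 67 → go right. Place as right child of 67.
Insert 61: 61 > 26 → go right; 61 > 57 → go right; 61 < 88 → go left; 61 < 65 → go left. Place as left child of 65.
Insert 83: 83 > 26 → go right; 83 > 57 → go right; 83 < 88 → go left; 83 > 65 → go right; 83 > 81 → go right. Place as right child of 81.
Insert 46: 46 > 26 → go right; 46 < 57 → go left; 46 > 28 → go right; 46 > 44 → go right. Place as right child of 44.
Insert 98: 98 > 26 → go right; 98 > 57 → go right; 98 > 88 → go right. Place as right child of 88.
Insert 99: 99 > 26 → go right; 99 > 57 → go right; 99 > 88 → go right; 99 > 98 → go right. Place as right child of 98.
Insert 101: 101 > 26 → go right; 101 > 57 → go right; 101 > 88 → go right; 101 > 98 → go right; 101 > 99 → go right. Place as right child of 99.
Insert 106: 106 > 26 → go right; 106 > 57 → go right; 106 > 88 → go right; 106 > 98 → go right; 106 > 99 → go right; 106 > 101 → go right. Place as right child of 101.

Delete 65 (two children — replace with in-order successor).
After deletion, 99's parent is 98.

98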